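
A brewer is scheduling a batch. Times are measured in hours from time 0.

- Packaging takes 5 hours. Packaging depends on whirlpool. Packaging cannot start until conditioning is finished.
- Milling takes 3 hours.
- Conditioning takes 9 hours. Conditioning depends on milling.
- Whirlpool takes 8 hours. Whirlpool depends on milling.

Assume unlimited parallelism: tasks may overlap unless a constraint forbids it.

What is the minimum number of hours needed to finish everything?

17

Milling can start immediately at hour 0; it finishes at hour 3.
Conditioning waits on milling (finishes hour 3), so it starts at hour 3 and finishes at 3 + 9 = hour 12.
After milling (finishes hour 3), whirlpool can start at hour 3 and finishes at hour 11.
For packaging: whirlpool (finishes hour 11); conditioning (finishes hour 12). Taking the maximum gives a start of hour 12, and it finishes at 12 + 5 = hour 17.
All tasks are finished once the last one completes. Finish times: Milling at 3, Whirlpool at 11, Conditioning at 12, Packaging at 17. The latest is hour 17.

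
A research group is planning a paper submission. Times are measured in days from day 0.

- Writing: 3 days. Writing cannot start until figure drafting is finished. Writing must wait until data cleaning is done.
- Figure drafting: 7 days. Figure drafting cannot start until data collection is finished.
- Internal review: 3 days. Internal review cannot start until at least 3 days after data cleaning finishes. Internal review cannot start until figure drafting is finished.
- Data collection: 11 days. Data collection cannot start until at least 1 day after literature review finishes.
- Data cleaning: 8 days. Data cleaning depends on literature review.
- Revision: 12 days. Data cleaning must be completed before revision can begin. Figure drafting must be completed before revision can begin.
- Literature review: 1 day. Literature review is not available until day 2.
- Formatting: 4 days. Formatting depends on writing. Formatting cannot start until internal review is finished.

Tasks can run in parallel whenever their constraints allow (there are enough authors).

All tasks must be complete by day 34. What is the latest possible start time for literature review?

2

To finish by day 34, formatting (duration 4) must start no later than day 30.
Writing feeds into formatting (must start by day 30); so writing must finish by day 30 and therefore start by day 27.
Internal review feeds into formatting (must start by day 30); so internal review must finish by day 30 and therefore start by day 27.
Revision has no dependents, so it just needs to finish by day 34. Starting by 34 − 12 = day 22 achieves that.
Figure drafting feeds writing (must start by day 27); internal review (must start by day 27); revision (must start by day 22). Taking the minimum, figure drafting must finish by day 22 and start by 22 − 7 = day 15.
Since figure drafting (must start by day 15) depends on it, data collection must finish by day 15. Backing off its 11-day duration gives a latest start of day 4.
For data cleaning: writing (must start by day 27); internal review (must start by day 27, minus 3-day gap → day 24); revision (must start by day 22). The most restrictive is day 22; with an 8-day duration, data cleaning must start by day 14.
Literature review has several dependents: data collection (must start by day 4, minus 1-day gap → day 3); data cleaning (must start by day 14). The earliest of those limits is day 3, so literature review must start by 3 − 1 = day 2.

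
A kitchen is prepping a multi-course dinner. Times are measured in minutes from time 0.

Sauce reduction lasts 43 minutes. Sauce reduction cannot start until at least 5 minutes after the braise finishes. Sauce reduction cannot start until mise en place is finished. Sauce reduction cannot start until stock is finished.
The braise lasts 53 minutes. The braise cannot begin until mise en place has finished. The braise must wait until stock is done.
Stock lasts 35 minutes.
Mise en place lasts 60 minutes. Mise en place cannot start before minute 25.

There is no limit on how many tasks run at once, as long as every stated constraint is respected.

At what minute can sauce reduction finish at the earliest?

186

Stock can start immediately at minute 0; it finishes at minute 35.
After its own release at minute 25, mise en place can start at minute 25 and finishes at minute 85.
For the braise: mise en place (finishes minute 85); stock (finishes minute 35). Taking the maximum gives a start of minute 85, and it finishes at 85 + 53 = minute 138.
For sauce reduction: the braise (finishes minute 138, plus 5-minute gap → minute 143); mise en place (finishes minute 85); stock (finishes minute 35). Taking the maximum gives a start of minute 143, and it finishes at 143 + 43 = minute 186.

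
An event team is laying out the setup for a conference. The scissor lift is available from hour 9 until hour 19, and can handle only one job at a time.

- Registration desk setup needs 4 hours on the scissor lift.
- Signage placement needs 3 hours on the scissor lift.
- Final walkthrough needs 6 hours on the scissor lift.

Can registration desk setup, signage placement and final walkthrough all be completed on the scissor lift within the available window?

No

The scissor lift window is 19 − 9 = 10 hours.
Running back to back, the jobs need 4 + 3 + 6 = 13 hours on the scissor lift.
Since 13 > 10, they cannot all fit.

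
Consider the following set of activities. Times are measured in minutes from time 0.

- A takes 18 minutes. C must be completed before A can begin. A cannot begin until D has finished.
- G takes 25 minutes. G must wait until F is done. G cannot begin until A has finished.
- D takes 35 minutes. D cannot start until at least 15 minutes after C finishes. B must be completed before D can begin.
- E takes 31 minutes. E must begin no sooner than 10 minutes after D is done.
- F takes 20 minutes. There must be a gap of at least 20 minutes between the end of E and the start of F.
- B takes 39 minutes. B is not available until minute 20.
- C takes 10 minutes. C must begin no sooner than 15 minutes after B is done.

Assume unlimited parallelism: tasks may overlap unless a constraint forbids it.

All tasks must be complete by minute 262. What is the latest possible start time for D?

Nothing follows G; the deadline of minute 262 is its only limit. It must start by 262 − 25 = minute 237.
A feeds into G (must start by minute 237); so A must finish by minute 237 and therefore start by minute 219.
Since G (must start by minute 237) depends on it, F must finish by minute 237. Backing off its 20-minute duration gives a latest start of minute 217.
E feeds into F (must start by minute 217, minus 20-minute gap → minute 197); so E must finish by minute 197 and therefore start by minute 166.
D has several dependents: A (must start by minute 219); E (must start by minute 166, minus 10-minute gap → minute 156). The earliest of those limits is minute 156, so D must start by 156 − 35 = minute 121.

121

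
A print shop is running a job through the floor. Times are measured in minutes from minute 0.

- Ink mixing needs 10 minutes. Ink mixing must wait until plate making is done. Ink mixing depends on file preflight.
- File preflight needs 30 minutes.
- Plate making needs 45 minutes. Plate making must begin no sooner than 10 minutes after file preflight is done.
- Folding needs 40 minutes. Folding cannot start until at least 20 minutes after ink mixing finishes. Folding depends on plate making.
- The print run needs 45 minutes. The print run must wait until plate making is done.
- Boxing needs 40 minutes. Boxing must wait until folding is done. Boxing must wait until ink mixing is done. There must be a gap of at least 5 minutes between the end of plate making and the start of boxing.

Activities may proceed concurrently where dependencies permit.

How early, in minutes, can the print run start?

File preflight can start immediately at minute 0; it finishes at minute 30.
After file preflight (finishes minute 30, plus 10-minute gap → minute 40), plate making can start at minute 40 and finishes at minute 85.
The print run waits on plate making (finishes minute 85), so the earliest it can start is minute 85.

85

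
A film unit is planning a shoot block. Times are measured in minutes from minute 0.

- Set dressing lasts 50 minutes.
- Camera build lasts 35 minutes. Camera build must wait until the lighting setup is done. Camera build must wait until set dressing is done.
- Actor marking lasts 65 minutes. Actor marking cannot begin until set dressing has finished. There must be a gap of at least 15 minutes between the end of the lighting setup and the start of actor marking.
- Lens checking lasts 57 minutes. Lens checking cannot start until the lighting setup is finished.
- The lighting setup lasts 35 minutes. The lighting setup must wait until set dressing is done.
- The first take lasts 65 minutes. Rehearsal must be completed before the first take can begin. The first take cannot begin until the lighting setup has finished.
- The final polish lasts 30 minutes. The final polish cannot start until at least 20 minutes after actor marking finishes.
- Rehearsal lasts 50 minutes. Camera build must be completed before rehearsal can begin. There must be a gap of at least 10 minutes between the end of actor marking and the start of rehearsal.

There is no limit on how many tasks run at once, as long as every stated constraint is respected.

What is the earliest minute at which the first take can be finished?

Nothing blocks set dressing, so it runs from minute 0 to minute 50.
After set dressing (finishes minute 50), the lighting setup can start at minute 50 and finishes at minute 85.
Actor marking cannot start until set dressing (finishes minute 50); the lighting setup (finishes minute 85, plus 15-minute gap → minute 100). The controlling bound is minute 100, so actor marking finishes at 100 + 65 = minute 165.
For camera build: the lighting setup (finishes minute 85); set dressing (finishes minute 50). Taking the maximum gives a start of minute 85, and it finishes at 85 + 35 = minute 120.
Rehearsal has to wait for camera build (finishes minute 120); actor marking (finishes minute 165, plus 10-minute gap → minute 175). The latest of these is minute 175, so rehearsal runs minute 175 to 175 + 50 = minute 225.
For the first take: rehearsal (finishes minute 225); the lighting setup (finishes minute 85). Taking the maximum gives a start of minute 225, and it finishes at 225 + 65 = minute 290.

290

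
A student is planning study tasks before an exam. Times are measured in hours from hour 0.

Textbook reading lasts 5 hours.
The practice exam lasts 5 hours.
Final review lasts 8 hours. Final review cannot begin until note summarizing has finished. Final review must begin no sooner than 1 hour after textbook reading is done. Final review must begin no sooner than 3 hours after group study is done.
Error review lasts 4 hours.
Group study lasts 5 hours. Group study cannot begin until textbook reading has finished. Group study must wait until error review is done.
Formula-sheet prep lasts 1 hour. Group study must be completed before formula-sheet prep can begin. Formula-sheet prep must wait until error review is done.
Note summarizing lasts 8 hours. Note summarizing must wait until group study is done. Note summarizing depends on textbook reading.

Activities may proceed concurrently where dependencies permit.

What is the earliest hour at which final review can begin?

Nothing blocks error review, so it runs from hour 0 to hour 4.
Textbook reading has no prerequisites, so it starts at hour 0 and finishes at hour 5.
Group study needs all of textbook reading (finishes hour 5); error review (finishes hour 4). That puts its earliest start at hour 5; it finishes at 5 + 5 = hour 10.
Note summarizing cannot start until group study (finishes hour 10); textbook reading (finishes hour 5). The controlling bound is hour 10, so note summarizing finishes at 10 + 8 = hour 18.
Final review waits on note summarizing (finishes hour 18); textbook reading (finishes hour 5, plus 1-hour gap → hour 6); group study (finishes hour 10, plus 3-hour gap → hour 13). The latest of these is hour 18, which is the earliest final review can start.

18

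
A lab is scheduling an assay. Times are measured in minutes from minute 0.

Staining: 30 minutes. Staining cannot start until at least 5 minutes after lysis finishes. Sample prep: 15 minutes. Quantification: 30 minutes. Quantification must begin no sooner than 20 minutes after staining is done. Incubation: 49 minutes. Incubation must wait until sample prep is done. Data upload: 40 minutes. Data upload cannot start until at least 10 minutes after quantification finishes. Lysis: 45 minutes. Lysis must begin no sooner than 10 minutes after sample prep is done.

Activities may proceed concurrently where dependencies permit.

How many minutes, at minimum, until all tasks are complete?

205

Nothing blocks sample prep, so it runs from minute 0 to minute 15.
Incubation cannot begin until sample prep (finishes minute 15). It runs from minute 15 to 15 + 49 = minute 64.
Lysis waits on sample prep (finishes minute 15, plus 10-minute gap → minute 25), so it starts at minute 25 and finishes at 25 + 45 = minute 70.
After lysis (finishes minute 70, plus 5-minute gap → minute 75), staining can start at minute 75 and finishes at minute 105.
After staining (finishes minute 105, plus 20-minute gap → minute 125), quantification can start at minute 125 and finishes at minute 155.
Data upload waits on quantification (finishes minute 155, plus 10-minute gap → minute 165), so it starts at minute 165 and finishes at 165 + 40 = minute 205.
All tasks are finished once the last one completes. Finish times: Sample prep at 15, Lysis at 70, Incubation at 64, Staining at 105, Quantification at 155, Data upload at 205. The latest is minute 205.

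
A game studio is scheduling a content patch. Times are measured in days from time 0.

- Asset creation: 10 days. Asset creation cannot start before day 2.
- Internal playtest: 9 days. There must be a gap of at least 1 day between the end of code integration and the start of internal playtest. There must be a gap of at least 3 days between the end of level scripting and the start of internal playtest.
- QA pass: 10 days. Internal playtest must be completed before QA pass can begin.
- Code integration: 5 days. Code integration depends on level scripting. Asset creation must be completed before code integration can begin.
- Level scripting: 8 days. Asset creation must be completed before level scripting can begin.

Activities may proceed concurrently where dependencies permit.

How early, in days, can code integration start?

Asset creation waits on its own release at day 2, so it starts at day 2 and finishes at 2 + 10 = day 12.
Level scripting waits on asset creation (finishes day 12), so it starts at day 12 and finishes at 12 + 8 = day 20.
Code integration waits on level scripting (finishes day 20); asset creation (finishes day 12). The latest of these is day 20, which is the earliest code integration can start.

20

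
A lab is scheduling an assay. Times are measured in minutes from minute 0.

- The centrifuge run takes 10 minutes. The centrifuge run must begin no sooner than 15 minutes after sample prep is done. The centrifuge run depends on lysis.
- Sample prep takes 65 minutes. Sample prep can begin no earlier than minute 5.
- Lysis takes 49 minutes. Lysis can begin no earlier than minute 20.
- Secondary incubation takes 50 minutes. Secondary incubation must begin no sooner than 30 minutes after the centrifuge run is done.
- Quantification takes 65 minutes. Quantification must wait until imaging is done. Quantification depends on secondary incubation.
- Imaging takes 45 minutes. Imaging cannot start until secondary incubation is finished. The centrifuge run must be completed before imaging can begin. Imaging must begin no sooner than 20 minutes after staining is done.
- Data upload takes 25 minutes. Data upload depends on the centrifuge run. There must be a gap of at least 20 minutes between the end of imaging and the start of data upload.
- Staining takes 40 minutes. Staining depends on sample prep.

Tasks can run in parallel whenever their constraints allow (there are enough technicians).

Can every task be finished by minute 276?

No

After its own release at minute 20, lysis can start at minute 20 and finishes at minute 69.
Sample prep cannot begin until its own release at minute 5. It runs from minute 5 to 5 + 65 = minute 70.
Staining waits on sample prep (finishes minute 70), so it starts at minute 70 and finishes at 70 + 40 = minute 110.
The centrifuge run cannot start until sample prep (finishes minute 70, plus 15-minute gap → minute 85); lysis (finishes minute 69). The controlling bound is minute 85, so the centrifuge run finishes at 85 + 10 = minute 95.
After the centrifuge run (finishes minute 95, plus 30-minute gap → minute 125), secondary incubation can start at minute 125 and finishes at minute 175.
Imaging needs all of secondary incubation (finishes minute 175); the centrifuge run (finishes minute 95); staining (finishes minute 110, plus 20-minute gap → minute 130). That puts its earliest start at minute 175; it finishes at 175 + 45 = minute 220.
Data upload has to wait for the centrifuge run (finishes minute 95); imaging (finishes minute 220, plus 20-minute gap → minute 240). The latest of these is minute 240, so data upload runs minute 240 to 240 + 25 = minute 265.
Quantification cannot start until imaging (finishes minute 220); secondary incubation (finishes minute 175). The controlling bound is minute 220, so quantification finishes at 220 + 65 = minute 285.
The earliest everything can be done is minute 285, which is after the deadline of 276, so it is not possible.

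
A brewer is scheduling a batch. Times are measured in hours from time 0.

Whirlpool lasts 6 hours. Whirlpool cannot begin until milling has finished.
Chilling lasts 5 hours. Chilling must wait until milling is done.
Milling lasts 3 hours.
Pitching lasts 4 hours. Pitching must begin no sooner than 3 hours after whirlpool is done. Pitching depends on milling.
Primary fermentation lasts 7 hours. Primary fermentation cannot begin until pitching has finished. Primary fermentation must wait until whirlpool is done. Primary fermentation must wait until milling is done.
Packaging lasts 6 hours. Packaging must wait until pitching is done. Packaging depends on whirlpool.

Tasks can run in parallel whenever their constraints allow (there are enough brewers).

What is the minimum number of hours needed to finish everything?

Nothing blocks milling, so it runs from hour 0 to hour 3.
After milling (finishes hour 3), chilling can start at hour 3 and finishes at hour 8.
Whirlpool waits on milling (finishes hour 3), so it starts at hour 3 and finishes at 3 + 6 = hour 9.
Pitching needs all of whirlpool (finishes hour 9, plus 3-hour gap → hour 12); milling (finishes hour 3). That puts its earliest start at hour 12; it finishes at 12 + 4 = hour 16.
Packaging cannot start until pitching (finishes hour 16); whirlpool (finishes hour 9). The controlling bound is hour 16, so packaging finishes at 16 + 6 = hour 22.
Primary fermentation cannot start until pitching (finishes hour 16); whirlpool (finishes hour 9); milling (finishes hour 3). The controlling bound is hour 16, so primary fermentation finishes at 16 + 7 = hour 23.
All tasks are finished once the last one completes. Finish times: Milling at 3, Whirlpool at 9, Chilling at 8, Pitching at 16, Primary fermentation at 23, Packaging at 22. The latest is hour 23.

23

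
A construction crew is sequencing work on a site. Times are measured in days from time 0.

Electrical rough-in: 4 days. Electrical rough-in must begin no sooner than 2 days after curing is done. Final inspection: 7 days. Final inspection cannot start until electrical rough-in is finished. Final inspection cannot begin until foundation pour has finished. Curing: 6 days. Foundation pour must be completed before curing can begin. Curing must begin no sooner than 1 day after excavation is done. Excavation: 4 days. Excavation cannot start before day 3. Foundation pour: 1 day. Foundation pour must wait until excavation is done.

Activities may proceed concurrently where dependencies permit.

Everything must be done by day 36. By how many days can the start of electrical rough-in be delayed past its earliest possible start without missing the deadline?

Excavation cannot begin until its own release at day 3. It runs from day 3 to 3 + 4 = day 7.
Foundation pour cannot begin until excavation (finishes day 7). It runs from day 7 to 7 + 1 = day 8.
Curing has to wait for foundation pour (finishes day 8); excavation (finishes day 7, plus 1-day gap → day 8). The latest of these is day 8, so curing runs day 8 to 8 + 6 = day 14.
Electrical rough-in cannot begin until curing (finishes day 14, plus 2-day gap → day 16). It runs from day 16 to 16 + 4 = day 20.

Working backward from the deadline:
Final inspection has no dependents, so it just needs to finish by day 36. Starting by 36 − 7 = day 29 achieves that.
Since final inspection (must start by day 29) depends on it, electrical rough-in must finish by day 29. Backing off its 4-day duration gives a latest start of day 25.
So electrical rough-in can start as early as day 16 and as late as day 25, giving 25 − 16 = 9 days of slack.

9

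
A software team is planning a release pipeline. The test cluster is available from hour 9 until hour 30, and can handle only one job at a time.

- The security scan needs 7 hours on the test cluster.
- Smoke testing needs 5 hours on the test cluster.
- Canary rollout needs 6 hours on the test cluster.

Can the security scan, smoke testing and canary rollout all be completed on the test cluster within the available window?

The test cluster window is 30 − 9 = 21 hours.
Running back to back, the jobs need 7 + 5 + 6 = 18 hours on the test cluster.
Since 18 ≤ 21, they fit within the window.

Yes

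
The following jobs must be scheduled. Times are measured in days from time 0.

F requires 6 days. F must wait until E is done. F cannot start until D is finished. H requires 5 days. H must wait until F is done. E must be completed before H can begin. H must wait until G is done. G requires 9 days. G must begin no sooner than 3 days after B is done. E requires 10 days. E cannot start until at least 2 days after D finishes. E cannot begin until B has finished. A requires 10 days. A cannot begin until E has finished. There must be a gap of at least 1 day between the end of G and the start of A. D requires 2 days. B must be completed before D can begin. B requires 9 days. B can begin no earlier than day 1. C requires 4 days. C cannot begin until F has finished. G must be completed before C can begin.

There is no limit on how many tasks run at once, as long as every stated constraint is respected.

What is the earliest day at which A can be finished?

34

After its own release at day 1, B can start at day 1 and finishes at day 10.
After B (finishes day 10, plus 3-day gap → day 13), G can start at day 13 and finishes at day 22.
D cannot begin until B (finishes day 10). It runs from day 10 to 10 + 2 = day 12.
E has to wait for D (finishes day 12, plus 2-day gap → day 14); B (finishes day 10). The latest of these is day 14, so E runs day 14 to 14 + 10 = day 24.
A cannot start until E (finishes day 24); G (finishes day 22, plus 1-day gap → day 23). The controlling bound is day 24, so A finishes at 24 + 10 = day 34.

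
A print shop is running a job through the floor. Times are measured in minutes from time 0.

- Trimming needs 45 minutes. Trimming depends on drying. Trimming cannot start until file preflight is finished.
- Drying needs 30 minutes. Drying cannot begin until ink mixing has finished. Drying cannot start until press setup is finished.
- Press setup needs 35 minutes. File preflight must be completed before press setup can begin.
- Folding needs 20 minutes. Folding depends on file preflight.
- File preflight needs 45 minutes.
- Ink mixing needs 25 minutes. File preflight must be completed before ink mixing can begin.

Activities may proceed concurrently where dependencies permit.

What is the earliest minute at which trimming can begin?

File preflight has no prerequisites, so it starts at minute 0 and finishes at minute 45.
Press setup waits on file preflight (finishes minute 45), so it starts at minute 45 and finishes at 45 + 35 = minute 80.
Ink mixing cannot begin until file preflight (finishes minute 45). It runs from minute 45 to 45 + 25 = minute 70.
Drying cannot start until ink mixing (finishes minute 70); press setup (finishes minute 80). The controlling bound is minute 80, so drying finishes at 80 + 30 = minute 110.
Trimming waits on drying (finishes minute 110); file preflight (finishes minute 45). The latest of these is minute 110, which is the earliest trimming can start.

110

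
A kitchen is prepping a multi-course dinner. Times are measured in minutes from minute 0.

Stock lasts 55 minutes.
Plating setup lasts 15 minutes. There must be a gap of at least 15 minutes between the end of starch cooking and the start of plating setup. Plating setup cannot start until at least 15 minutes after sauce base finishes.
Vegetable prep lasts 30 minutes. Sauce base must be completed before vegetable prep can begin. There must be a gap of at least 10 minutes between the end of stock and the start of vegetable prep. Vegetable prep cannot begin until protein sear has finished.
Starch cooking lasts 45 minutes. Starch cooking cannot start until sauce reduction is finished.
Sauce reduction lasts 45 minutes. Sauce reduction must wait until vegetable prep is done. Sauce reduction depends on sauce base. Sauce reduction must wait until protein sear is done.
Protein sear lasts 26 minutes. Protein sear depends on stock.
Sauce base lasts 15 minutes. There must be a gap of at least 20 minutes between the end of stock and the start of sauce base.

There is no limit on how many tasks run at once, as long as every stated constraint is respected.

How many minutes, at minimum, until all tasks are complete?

240

Stock can start immediately at minute 0; it finishes at minute 55.
After stock (finishes minute 55), protein sear can start at minute 55 and finishes at minute 81.
After stock (finishes minute 55, plus 20-minute gap → minute 75), sauce base can start at minute 75 and finishes at minute 90.
Vegetable prep has to wait for sauce base (finishes minute 90); stock (finishes minute 55, plus 10-minute gap → minute 65); protein sear (finishes minute 81). The latest of these is minute 90, so vegetable prep runs minute 90 to 90 + 30 = minute 120.
Sauce reduction has to wait for vegetable prep (finishes minute 120); sauce base (finishes minute 90); protein sear (finishes minute 81). The latest of these is minute 120, so sauce reduction runs minute 120 to 120 + 45 = minute 165.
Starch cooking waits on sauce reduction (finishes minute 165), so it starts at minute 165 and finishes at 165 + 45 = minute 210.
Plating setup cannot start until starch cooking (finishes minute 210, plus 15-minute gap → minute 225); sauce base (finishes minute 90, plus 15-minute gap → minute 105). The controlling bound is minute 225, so plating setup finishes at 225 + 15 = minute 240.
All tasks are finished once the last one completes. Finish times: Stock at 55, Sauce base at 90, Protein sear at 81, Vegetable prep at 120, Sauce reduction at 165, Starch cooking at 210, Plating setup at 240. The latest is minute 240.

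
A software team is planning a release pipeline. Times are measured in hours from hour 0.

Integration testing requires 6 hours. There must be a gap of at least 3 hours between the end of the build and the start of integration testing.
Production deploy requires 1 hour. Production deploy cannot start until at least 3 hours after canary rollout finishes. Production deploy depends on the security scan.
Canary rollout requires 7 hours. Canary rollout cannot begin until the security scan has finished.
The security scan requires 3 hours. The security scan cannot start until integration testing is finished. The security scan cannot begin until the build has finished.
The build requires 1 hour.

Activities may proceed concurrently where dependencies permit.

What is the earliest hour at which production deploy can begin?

The build has no prerequisites, so it starts at hour 0 and finishes at hour 1.
Integration testing waits on the build (finishes hour 1, plus 3-hour gap → hour 4), so it starts at hour 4 and finishes at 4 + 6 = hour 10.
The security scan cannot start until integration testing (finishes hour 10); the build (finishes hour 1). The controlling bound is hour 10, so the security scan finishes at 10 + 3 = hour 13.
Canary rollout waits on the security scan (finishes hour 13), so it starts at hour 13 and finishes at 13 + 7 = hour 20.
Production deploy waits on canary rollout (finishes hour 20, plus 3-hour gap → hour 23); the security scan (finishes hour 13). The latest of these is hour 23, which is the earliest production deploy can start.

23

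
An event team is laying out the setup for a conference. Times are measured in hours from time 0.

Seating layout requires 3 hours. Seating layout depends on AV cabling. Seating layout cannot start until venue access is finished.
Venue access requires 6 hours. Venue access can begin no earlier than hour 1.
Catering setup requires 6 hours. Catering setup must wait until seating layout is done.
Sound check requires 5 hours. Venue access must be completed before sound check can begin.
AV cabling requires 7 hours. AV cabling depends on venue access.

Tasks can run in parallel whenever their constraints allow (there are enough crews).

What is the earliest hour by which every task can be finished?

23

Venue access cannot begin until its own release at hour 1. It runs from hour 1 to 1 + 6 = hour 7.
After venue access (finishes hour 7), sound check can start at hour 7 and finishes at hour 12.
After venue access (finishes hour 7), AV cabling can start at hour 7 and finishes at hour 14.
For seating layout: AV cabling (finishes hour 14); venue access (finishes hour 7). Taking the maximum gives a start of hour 14, and it finishes at 14 + 3 = hour 17.
Catering setup waits on seating layout (finishes hour 17), so it starts at hour 17 and finishes at 17 + 6 = hour 23.
All tasks are finished once the last one completes. Finish times: Venue access at 7, AV cabling at 14, Seating layout at 17, Catering setup at 23, Sound check at 12. The latest is hour 23.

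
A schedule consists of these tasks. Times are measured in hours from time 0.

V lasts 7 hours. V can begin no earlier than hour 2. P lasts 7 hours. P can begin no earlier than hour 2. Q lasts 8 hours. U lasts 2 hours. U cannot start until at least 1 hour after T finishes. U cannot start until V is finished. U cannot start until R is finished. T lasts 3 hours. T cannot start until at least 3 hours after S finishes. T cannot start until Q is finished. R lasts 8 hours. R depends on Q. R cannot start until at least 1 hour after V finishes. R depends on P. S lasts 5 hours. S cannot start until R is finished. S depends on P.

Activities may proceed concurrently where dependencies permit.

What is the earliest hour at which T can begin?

26

V cannot begin until its own release at hour 2. It runs from hour 2 to 2 + 7 = hour 9.
Q can start immediately at hour 0; it finishes at hour 8.
P cannot begin until its own release at hour 2. It runs from hour 2 to 2 + 7 = hour 9.
For R: Q (finishes hour 8); V (finishes hour 9, plus 1-hour gap → hour 10); P (finishes hour 9). Taking the maximum gives a start of hour 10, and it finishes at 10 + 8 = hour 18.
S cannot start until R (finishes hour 18); P (finishes hour 9). The controlling bound is hour 18, so S finishes at 18 + 5 = hour 23.
T waits on S (finishes hour 23, plus 3-hour gap → hour 26); Q (finishes hour 8). The latest of these is hour 26, which is the earliest T can start.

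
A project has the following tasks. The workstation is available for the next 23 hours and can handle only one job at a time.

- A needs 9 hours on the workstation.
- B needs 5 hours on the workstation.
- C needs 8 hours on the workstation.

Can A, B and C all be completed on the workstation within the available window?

Running back to back, the jobs need 9 + 5 + 8 = 22 hours on the workstation.
Since 22 ≤ 23, they fit within the window.

Yes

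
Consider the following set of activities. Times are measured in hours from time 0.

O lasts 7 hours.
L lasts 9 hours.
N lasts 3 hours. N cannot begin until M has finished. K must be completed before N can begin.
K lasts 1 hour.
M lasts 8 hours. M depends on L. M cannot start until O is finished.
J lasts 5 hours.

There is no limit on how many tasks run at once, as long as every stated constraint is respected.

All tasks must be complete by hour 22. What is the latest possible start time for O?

N must finish by hour 22; it takes 3 hours, so it must start by 22 − 3 = hour 19.
M has to be done before N (must start by hour 19). That means finishing by hour 19, i.e. starting by 19 − 8 = hour 11.
O feeds into M (must start by hour 11); so O must finish by hour 11 and therefore start by hour 4.

4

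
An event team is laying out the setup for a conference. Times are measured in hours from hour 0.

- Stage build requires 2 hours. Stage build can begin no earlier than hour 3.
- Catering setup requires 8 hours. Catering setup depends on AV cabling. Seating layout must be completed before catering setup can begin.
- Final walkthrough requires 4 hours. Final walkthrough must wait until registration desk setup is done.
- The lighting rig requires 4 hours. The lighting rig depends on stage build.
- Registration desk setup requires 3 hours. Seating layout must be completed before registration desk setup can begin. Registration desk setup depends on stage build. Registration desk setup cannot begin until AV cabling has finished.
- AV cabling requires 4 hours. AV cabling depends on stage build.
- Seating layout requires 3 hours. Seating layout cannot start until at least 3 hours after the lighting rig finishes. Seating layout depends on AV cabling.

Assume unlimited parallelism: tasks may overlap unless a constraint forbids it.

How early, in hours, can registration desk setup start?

After its own release at hour 3, stage build can start at hour 3 and finishes at hour 5.
AV cabling cannot begin until stage build (finishes hour 5). It runs from hour 5 to 5 + 4 = hour 9.
After stage build (finishes hour 5), the lighting rig can start at hour 5 and finishes at hour 9.
Seating layout needs all of the lighting rig (finishes hour 9, plus 3-hour gap → hour 12); AV cabling (finishes hour 9). That puts its earliest start at hour 12; it finishes at 12 + 3 = hour 15.
Registration desk setup waits on seating layout (finishes hour 15); stage build (finishes hour 5); AV cabling (finishes hour 9). The latest of these is hour 15, which is the earliest registration desk setup can start.

15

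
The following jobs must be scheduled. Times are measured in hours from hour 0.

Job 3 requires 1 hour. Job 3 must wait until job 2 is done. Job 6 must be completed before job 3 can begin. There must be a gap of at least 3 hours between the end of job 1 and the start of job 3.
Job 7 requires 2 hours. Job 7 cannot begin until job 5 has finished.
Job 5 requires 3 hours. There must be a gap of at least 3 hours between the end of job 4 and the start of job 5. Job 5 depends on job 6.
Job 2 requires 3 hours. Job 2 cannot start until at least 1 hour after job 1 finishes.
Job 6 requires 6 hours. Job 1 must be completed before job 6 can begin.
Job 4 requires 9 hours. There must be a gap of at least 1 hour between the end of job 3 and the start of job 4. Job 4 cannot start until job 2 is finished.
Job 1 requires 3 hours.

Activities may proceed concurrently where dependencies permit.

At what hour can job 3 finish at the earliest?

10

Nothing blocks job 1, so it runs from hour 0 to hour 3.
Job 6 waits on job 1 (finishes hour 3), so it starts at hour 3 and finishes at 3 + 6 = hour 9.
Job 2 cannot begin until job 1 (finishes hour 3, plus 1-hour gap → hour 4). It runs from hour 4 to 4 + 3 = hour 7.
Job 3 needs all of job 2 (finishes hour 7); job 6 (finishes hour 9); job 1 (finishes hour 3, plus 3-hour gap → hour 6). That puts its earliest start at hour 9; it finishes at 9 + 1 = hour 10.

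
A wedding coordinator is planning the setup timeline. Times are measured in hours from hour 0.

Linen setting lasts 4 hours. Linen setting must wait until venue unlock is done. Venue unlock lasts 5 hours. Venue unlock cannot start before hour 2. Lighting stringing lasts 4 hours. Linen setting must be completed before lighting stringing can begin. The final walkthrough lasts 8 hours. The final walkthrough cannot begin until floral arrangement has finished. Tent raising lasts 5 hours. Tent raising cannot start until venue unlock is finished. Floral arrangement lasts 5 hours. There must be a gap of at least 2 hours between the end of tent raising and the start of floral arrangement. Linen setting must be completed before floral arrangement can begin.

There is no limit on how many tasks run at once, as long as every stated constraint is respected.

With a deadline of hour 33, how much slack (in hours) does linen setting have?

After its own release at hour 2, venue unlock can start at hour 2 and finishes at hour 7.
After venue unlock (finishes hour 7), linen setting can start at hour 7 and finishes at hour 11.

Working backward from the deadline:
To finish by hour 33, the final walkthrough (duration 8) must start no later than hour 25.
Floral arrangement must finish before the final walkthrough (must start by hour 25). With a 5-hour duration, floral arrangement must start by 25 − 5 = hour 20.
To finish by hour 33, lighting stringing (duration 4) must start no later than hour 29.
Linen setting feeds floral arrangement (must start by hour 20); lighting stringing (must start by hour 29). Taking the minimum, linen setting must finish by hour 20 and start by 20 − 4 = hour 16.
So linen setting can start as early as hour 7 and as late as hour 16, giving 16 − 7 = 9 hours of slack.

9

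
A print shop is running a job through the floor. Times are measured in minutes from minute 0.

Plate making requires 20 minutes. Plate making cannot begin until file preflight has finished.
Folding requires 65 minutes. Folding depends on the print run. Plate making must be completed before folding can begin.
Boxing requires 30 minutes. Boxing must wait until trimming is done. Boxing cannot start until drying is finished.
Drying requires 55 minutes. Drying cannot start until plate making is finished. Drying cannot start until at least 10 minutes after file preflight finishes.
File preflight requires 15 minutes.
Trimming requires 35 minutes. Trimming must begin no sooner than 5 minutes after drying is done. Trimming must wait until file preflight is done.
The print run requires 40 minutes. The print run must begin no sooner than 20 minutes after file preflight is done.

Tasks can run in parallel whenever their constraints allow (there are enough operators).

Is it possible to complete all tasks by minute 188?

Yes

Nothing blocks file preflight, so it runs from minute 0 to minute 15.
After file preflight (finishes minute 15, plus 20-minute gap → minute 35), the print run can start at minute 35 and finishes at minute 75.
After file preflight (finishes minute 15), plate making can start at minute 15 and finishes at minute 35.
Folding has to wait for the print run (finishes minute 75); plate making (finishes minute 35). The latest of these is minute 75, so folding runs minute 75 to 75 + 65 = minute 140.
Drying has to wait for plate making (finishes minute 35); file preflight (finishes minute 15, plus 10-minute gap → minute 25). The latest of these is minute 35, so drying runs minute 35 to 35 + 55 = minute 90.
For trimming: drying (finishes minute 90, plus 5-minute gap → minute 95); file preflight (finishes minute 15). Taking the maximum gives a start of minute 95, and it finishes at 95 + 35 = minute 130.
Boxing has to wait for trimming (finishes minute 130); drying (finishes minute 90). The latest of these is minute 130, so boxing runs minute 130 to 130 + 30 = minute 160.
Every task is finished by minute 160, which is no later than the deadline of 188, so the schedule is feasible.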